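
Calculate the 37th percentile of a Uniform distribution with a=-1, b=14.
4.5500

We have X ~ Uniform(a=-1, b=14).

We want to find x such that P(X ≤ x) = 0.37.

This is the 37th percentile, which means 37% of values fall below this point.

Using the inverse CDF (quantile function):
x = F⁻¹(0.37) = 4.5500

Verification: P(X ≤ 4.5500) = 0.37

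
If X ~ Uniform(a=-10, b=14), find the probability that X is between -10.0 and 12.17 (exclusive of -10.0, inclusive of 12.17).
0.923750

We have X ~ Uniform(a=-10, b=14).

To find P(-10.0 < X ≤ 12.17), we use:
P(-10.0 < X ≤ 12.17) = P(X ≤ 12.17) - P(X ≤ -10.0)
                 = F(12.17) - F(-10.0)
                 = 0.923750 - 0.000000
                 = 0.923750

So there's approximately a 92.4% chance that X falls in this range.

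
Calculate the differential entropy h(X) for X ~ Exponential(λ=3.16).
-0.1506 nats

We have X ~ Exponential(λ=3.16).

The differential entropy measures the uncertainty or information content of the distribution.

For an Exponential distribution with λ=3.16:
h(X) = -0.1506 nats

(In bits, this would be -0.2172 bits.)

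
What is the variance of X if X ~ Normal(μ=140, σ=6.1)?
37.2100

We have X ~ Normal(μ=140, σ=6.1).

For a Normal distribution with μ=140, σ=6.1:
Var(X) = 37.2100

The variance measures the spread of the distribution around the mean.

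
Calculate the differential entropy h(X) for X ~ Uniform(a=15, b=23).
2.0794 nats

We have X ~ Uniform(a=15, b=23).

The differential entropy measures the uncertainty or information content of the distribution.

For a Uniform distribution with a=15, b=23:
h(X) = 2.0794 nats

(In bits, this would be 3.0000 bits.)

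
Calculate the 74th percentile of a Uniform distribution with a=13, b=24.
21.1400

We have X ~ Uniform(a=13, b=24).

We want to find x such that P(X ≤ x) = 0.74.

This is the 74th percentile, which means 74% of values fall below this point.

Using the inverse CDF (quantile function):
x = F⁻¹(0.74) = 21.1400

Verification: P(X ≤ 21.1400) = 0.74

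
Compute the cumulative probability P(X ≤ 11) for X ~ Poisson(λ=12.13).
0.446813

We have X ~ Poisson(λ=12.13).

The CDF gives us P(X ≤ k).

Using the CDF:
P(X ≤ 11) = 0.446813

This means there's approximately a 44.7% chance that X is at most 11.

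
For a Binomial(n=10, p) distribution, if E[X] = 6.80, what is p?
p = 0.68

For a Binomial(n, p) distribution:
E[X] = n × p

Given n = 10 and E[X] = 6.80:
6.80 = 10 × p
p = 6.80 / 10 = 0.68

Verification: Binomial(10, 0.68) has E[X] = 6.80 ✓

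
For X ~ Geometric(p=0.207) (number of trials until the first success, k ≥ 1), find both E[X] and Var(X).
E[X] = 4.8309, Var(X) = 18.5068

We have X ~ Geometric(p=0.207) (number of trials until the first success, k ≥ 1).

For a Geometric distribution with p=0.207 (number of trials until the first success, k ≥ 1):

Expected value:
E[X] = 4.8309

Variance:
Var(X) = 18.5068

Standard deviation:
σ = √Var(X) = 4.3020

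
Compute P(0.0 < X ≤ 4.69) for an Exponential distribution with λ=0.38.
0.831732

We have X ~ Exponential(λ=0.38).

To find P(0.0 < X ≤ 4.69), we use:
P(0.0 < X ≤ 4.69) = P(X ≤ 4.69) - P(X ≤ 0.0)
                 = F(4.69) - F(0.0)
                 = 0.831732 - 0.000000
                 = 0.831732

So there's approximately a 83.2% chance that X falls in this range.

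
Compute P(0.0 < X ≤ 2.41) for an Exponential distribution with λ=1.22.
0.947145

We have X ~ Exponential(λ=1.22).

To find P(0.0 < X ≤ 2.41), we use:
P(0.0 < X ≤ 2.41) = P(X ≤ 2.41) - P(X ≤ 0.0)
                 = F(2.41) - F(0.0)
                 = 0.947145 - 0.000000
                 = 0.947145

So there's approximately a 94.7% chance that X falls in this range.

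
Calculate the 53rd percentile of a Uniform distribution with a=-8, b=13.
3.1300

We have X ~ Uniform(a=-8, b=13).

We want to find x such that P(X ≤ x) = 0.53.

This is the 53rd percentile, which means 53% of values fall below this point.

Using the inverse CDF (quantile function):
x = F⁻¹(0.53) = 3.1300

Verification: P(X ≤ 3.1300) = 0.53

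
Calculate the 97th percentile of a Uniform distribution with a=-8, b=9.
8.4900

We have X ~ Uniform(a=-8, b=9).

We want to find x such that P(X ≤ x) = 0.97.

This is the 97th percentile, which means 97% of values fall below this point.

Using the inverse CDF (quantile function):
x = F⁻¹(0.97) = 8.4900

Verification: P(X ≤ 8.4900) = 0.97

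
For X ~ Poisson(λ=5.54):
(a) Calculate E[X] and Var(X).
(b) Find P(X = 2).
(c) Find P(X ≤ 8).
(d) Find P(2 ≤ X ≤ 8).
(a) E[X] = 5.5400, Var(X) = 5.5400
(b) P(X = 2) = 0.060256
(c) P(X ≤ 8) = 0.890931
(d) P(2 ≤ X ≤ 8) = 0.865252

We have X ~ Poisson(λ=5.54).

(a) Moments:
E[X] = 5.5400
Var(X) = 5.5400
σ = √Var(X) = 2.3537

(b) Point probability using PMF:
P(X = 2) = 0.060256

(c) Cumulative probability using CDF:
P(X ≤ 8) = F(8) = 0.890931

(d) Range probability:
P(2 ≤ X ≤ 8) = P(X ≤ 8) - P(X ≤ 1)
                   = F(8) - F(1)
                   = 0.890931 - 0.025679
                   = 0.865252

This means approximately 86.5% of outcomes fall in the interval [2, 8].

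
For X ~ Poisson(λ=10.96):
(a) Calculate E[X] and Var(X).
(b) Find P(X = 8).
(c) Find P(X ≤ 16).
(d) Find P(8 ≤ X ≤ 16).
(a) E[X] = 10.9600, Var(X) = 10.9600
(b) P(X = 8) = 0.089763
(c) P(X ≤ 16) = 0.945530
(d) P(8 ≤ X ≤ 16) = 0.799736

We have X ~ Poisson(λ=10.96).

(a) Moments:
E[X] = 10.9600
Var(X) = 10.9600
σ = √Var(X) = 3.3106

(b) Point probability using PMF:
P(X = 8) = 0.089763

(c) Cumulative probability using CDF:
P(X ≤ 16) = F(16) = 0.945530

(d) Range probability:
P(8 ≤ X ≤ 16) = P(X ≤ 16) - P(X ≤ 7)
                   = F(16) - F(7)
                   = 0.945530 - 0.145793
                   = 0.799736

This means approximately 80.0% of outcomes fall in the interval [8, 16].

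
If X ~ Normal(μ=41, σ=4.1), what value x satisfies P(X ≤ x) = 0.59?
41.9329

We have X ~ Normal(μ=41, σ=4.1).

We want to find x such that P(X ≤ x) = 0.59.

This is the 59th percentile, which means 59% of values fall below this point.

Using the inverse CDF (quantile function):
x = F⁻¹(0.59) = 41.9329

Verification: P(X ≤ 41.9329) = 0.59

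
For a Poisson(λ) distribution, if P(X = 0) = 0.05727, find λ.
λ = 2.8600

For a Poisson(λ) distribution, the PMF at 0 is:
P(X = 0) = λ^0 e^(-λ) / 0! = e^(-λ)

Given P(X = 0) = 0.05727:
e^(-λ) = 0.05727
-λ = ln(0.05727)
λ = -ln(0.05727) = 2.8600

Verification: e^(-2.8600) = 0.05727 ✓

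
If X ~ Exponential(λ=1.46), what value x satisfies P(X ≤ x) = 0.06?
0.0424

We have X ~ Exponential(λ=1.46).

We want to find x such that P(X ≤ x) = 0.06.

This is the 6th percentile, which means 6% of values fall below this point.

Using the inverse CDF (quantile function):
x = F⁻¹(0.06) = 0.0424

Verification: P(X ≤ 0.0424) = 0.06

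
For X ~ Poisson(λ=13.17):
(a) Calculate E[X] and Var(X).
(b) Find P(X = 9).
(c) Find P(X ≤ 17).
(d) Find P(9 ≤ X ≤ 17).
(a) E[X] = 13.1700, Var(X) = 13.1700
(b) P(X = 9) = 0.062640
(c) P(X ≤ 17) = 0.880876
(d) P(9 ≤ X ≤ 17) = 0.788641

We have X ~ Poisson(λ=13.17).

(a) Moments:
E[X] = 13.1700
Var(X) = 13.1700
σ = √Var(X) = 3.6290

(b) Point probability using PMF:
P(X = 9) = 0.062640

(c) Cumulative probability using CDF:
P(X ≤ 17) = F(17) = 0.880876

(d) Range probability:
P(9 ≤ X ≤ 17) = P(X ≤ 17) - P(X ≤ 8)
                   = F(17) - F(8)
                   = 0.880876 - 0.092234
                   = 0.788641

This means approximately 78.9% of outcomes fall in the interval [9, 17].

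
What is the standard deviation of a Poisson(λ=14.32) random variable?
3.7842

We have X ~ Poisson(λ=14.32).

For a Poisson distribution with λ=14.32:
σ = √Var(X) = 3.7842

The standard deviation is the square root of the variance.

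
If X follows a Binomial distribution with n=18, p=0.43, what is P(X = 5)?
0.084449

We have X ~ Binomial(n=18, p=0.43).

For a Binomial distribution, the PMF gives us the probability of each outcome.

Using the PMF formula:
P(X = 5) = 0.084449

Rounded to 4 decimal places: 0.0844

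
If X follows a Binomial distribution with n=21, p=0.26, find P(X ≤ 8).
0.930022

We have X ~ Binomial(n=21, p=0.26).

The CDF gives us P(X ≤ k).

Using the CDF:
P(X ≤ 8) = 0.930022

This means there's approximately a 93.0% chance that X is at most 8.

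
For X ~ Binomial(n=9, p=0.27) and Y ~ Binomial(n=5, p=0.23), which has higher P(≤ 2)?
Y has higher probability (P(Y ≤ 2) = 0.9164 > P(X ≤ 2) = 0.5448)

Compute P(≤ 2) for each distribution:

X ~ Binomial(n=9, p=0.27):
P(X ≤ 2) = 0.5448

Y ~ Binomial(n=5, p=0.23):
P(Y ≤ 2) = 0.9164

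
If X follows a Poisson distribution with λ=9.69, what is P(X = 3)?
0.009387

We have X ~ Poisson(λ=9.69).

For a Poisson distribution, the PMF gives us the probability of each outcome.

Using the PMF formula:
P(X = 3) = 0.009387

Rounded to 4 decimal places: 0.0094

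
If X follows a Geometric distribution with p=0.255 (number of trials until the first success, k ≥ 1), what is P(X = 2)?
0.189975

We have X ~ Geometric(p=0.255) (number of trials until the first success, k ≥ 1).

For a Geometric distribution, the PMF gives us the probability of each outcome.

Using the PMF formula:
P(X = 2) = 0.189975

Rounded to 4 decimal places: 0.1900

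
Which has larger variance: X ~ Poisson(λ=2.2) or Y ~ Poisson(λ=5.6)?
Y has larger variance (5.6000 > 2.2000)

Compute the variance for each distribution:

X ~ Poisson(λ=2.2):
Var(X) = 2.2000

Y ~ Poisson(λ=5.6):
Var(Y) = 5.6000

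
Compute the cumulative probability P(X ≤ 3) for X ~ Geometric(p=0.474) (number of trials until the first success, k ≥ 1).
0.854468

We have X ~ Geometric(p=0.474) (number of trials until the first success, k ≥ 1).

The CDF gives us P(X ≤ k).

Using the CDF:
P(X ≤ 3) = 0.854468

This means there's approximately a 85.4% chance that X is at most 3.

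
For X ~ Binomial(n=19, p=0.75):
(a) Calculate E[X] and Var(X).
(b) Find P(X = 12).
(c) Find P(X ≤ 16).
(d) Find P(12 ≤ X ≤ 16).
(a) E[X] = 14.2500, Var(X) = 3.5625
(b) P(X = 12) = 0.097419
(c) P(X ≤ 16) = 0.888655
(d) P(12 ≤ X ≤ 16) = 0.811198

We have X ~ Binomial(n=19, p=0.75).

(a) Moments:
E[X] = 14.2500
Var(X) = 3.5625
σ = √Var(X) = 1.8875

(b) Point probability using PMF:
P(X = 12) = 0.097419

(c) Cumulative probability using CDF:
P(X ≤ 16) = F(16) = 0.888655

(d) Range probability:
P(12 ≤ X ≤ 16) = P(X ≤ 16) - P(X ≤ 11)
                   = F(16) - F(11)
                   = 0.888655 - 0.077457
                   = 0.811198

This means approximately 81.1% of outcomes fall in the interval [12, 16].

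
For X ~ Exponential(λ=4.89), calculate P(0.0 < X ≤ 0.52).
0.921354

We have X ~ Exponential(λ=4.89).

To find P(0.0 < X ≤ 0.52), we use:
P(0.0 < X ≤ 0.52) = P(X ≤ 0.52) - P(X ≤ 0.0)
                 = F(0.52) - F(0.0)
                 = 0.921354 - 0.000000
                 = 0.921354

So there's approximately a 92.1% chance that X falls in this range.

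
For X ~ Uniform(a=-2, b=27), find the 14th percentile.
2.0600

We have X ~ Uniform(a=-2, b=27).

We want to find x such that P(X ≤ x) = 0.14.

This is the 14th percentile, which means 14% of values fall below this point.

Using the inverse CDF (quantile function):
x = F⁻¹(0.14) = 2.0600

Verification: P(X ≤ 2.0600) = 0.14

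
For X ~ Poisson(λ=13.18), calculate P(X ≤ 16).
0.822288

We have X ~ Poisson(λ=13.18).

The CDF gives us P(X ≤ k).

Using the CDF:
P(X ≤ 16) = 0.822288

This means there's approximately a 82.2% chance that X is at most 16.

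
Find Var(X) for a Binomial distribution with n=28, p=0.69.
5.9892

We have X ~ Binomial(n=28, p=0.69).

For a Binomial distribution with n=28, p=0.69:
Var(X) = 5.9892

The variance measures the spread of the distribution around the mean.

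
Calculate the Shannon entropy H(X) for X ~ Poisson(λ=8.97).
2.5060 nats

We have X ~ Poisson(λ=8.97).

The Shannon entropy measures the uncertainty or information content of the distribution.

For a Poisson distribution with λ=8.97:
H(X) = 2.5060 nats

(In bits, this would be 3.6153 bits.)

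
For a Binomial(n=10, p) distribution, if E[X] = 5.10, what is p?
p = 0.51

For a Binomial(n, p) distribution:
E[X] = n × p

Given n = 10 and E[X] = 5.10:
5.10 = 10 × p
p = 5.10 / 10 = 0.51

Verification: Binomial(10, 0.51) has E[X] = 5.10 ✓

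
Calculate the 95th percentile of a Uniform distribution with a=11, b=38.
36.6500

We have X ~ Uniform(a=11, b=38).

We want to find x such that P(X ≤ x) = 0.95.

This is the 95th percentile, which means 95% of values fall below this point.

Using the inverse CDF (quantile function):
x = F⁻¹(0.95) = 36.6500

Verification: P(X ≤ 36.6500) = 0.95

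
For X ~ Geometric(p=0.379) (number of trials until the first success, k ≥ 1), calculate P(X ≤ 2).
0.614359

We have X ~ Geometric(p=0.379) (number of trials until the first success, k ≥ 1).

The CDF gives us P(X ≤ k).

Using the CDF:
P(X ≤ 2) = 0.614359

This means there's approximately a 61.4% chance that X is at most 2.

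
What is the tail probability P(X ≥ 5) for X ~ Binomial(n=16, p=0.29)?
0.514736

We have X ~ Binomial(n=16, p=0.29).

For discrete distributions, P(X ≥ 5) = 1 - P(X ≤ 4).

P(X ≤ 4) = 0.485264
P(X ≥ 5) = 1 - 0.485264 = 0.514736

So there's approximately a 51.5% chance that X is at least 5.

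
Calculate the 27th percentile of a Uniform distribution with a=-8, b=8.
-3.6800

We have X ~ Uniform(a=-8, b=8).

We want to find x such that P(X ≤ x) = 0.27.

This is the 27th percentile, which means 27% of values fall below this point.

Using the inverse CDF (quantile function):
x = F⁻¹(0.27) = -3.6800

Verification: P(X ≤ -3.6800) = 0.27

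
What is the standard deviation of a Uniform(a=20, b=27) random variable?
2.0207

We have X ~ Uniform(a=20, b=27).

For a Uniform distribution with a=20, b=27:
σ = √Var(X) = 2.0207

The standard deviation is the square root of the variance.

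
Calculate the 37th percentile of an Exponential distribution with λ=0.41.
1.1269

We have X ~ Exponential(λ=0.41).

We want to find x such that P(X ≤ x) = 0.37.

This is the 37th percentile, which means 37% of values fall below this point.

Using the inverse CDF (quantile function):
x = F⁻¹(0.37) = 1.1269

Verification: P(X ≤ 1.1269) = 0.37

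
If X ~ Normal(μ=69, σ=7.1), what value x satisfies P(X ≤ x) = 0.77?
74.2458

We have X ~ Normal(μ=69, σ=7.1).

We want to find x such that P(X ≤ x) = 0.77.

This is the 77th percentile, which means 77% of values fall below this point.

Using the inverse CDF (quantile function):
x = F⁻¹(0.77) = 74.2458

Verification: P(X ≤ 74.2458) = 0.77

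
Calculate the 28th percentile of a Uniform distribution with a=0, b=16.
4.4800

We have X ~ Uniform(a=0, b=16).

We want to find x such that P(X ≤ x) = 0.28.

This is the 28th percentile, which means 28% of values fall below this point.

Using the inverse CDF (quantile function):
x = F⁻¹(0.28) = 4.4800

Verification: P(X ≤ 4.4800) = 0.28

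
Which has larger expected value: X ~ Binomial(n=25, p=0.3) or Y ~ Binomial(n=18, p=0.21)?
X has larger mean (7.5000 > 3.7800)

Compute the expected value for each distribution:

X ~ Binomial(n=25, p=0.3):
E[X] = 7.5000

Y ~ Binomial(n=18, p=0.21):
E[Y] = 3.7800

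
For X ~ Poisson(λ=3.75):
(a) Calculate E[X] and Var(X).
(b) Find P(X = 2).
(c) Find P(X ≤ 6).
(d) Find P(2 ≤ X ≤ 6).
(a) E[X] = 3.7500, Var(X) = 3.7500
(b) P(X = 2) = 0.165359
(c) P(X ≤ 6) = 0.913717
(d) P(2 ≤ X ≤ 6) = 0.802008

We have X ~ Poisson(λ=3.75).

(a) Moments:
E[X] = 3.7500
Var(X) = 3.7500
σ = √Var(X) = 1.9365

(b) Point probability using PMF:
P(X = 2) = 0.165359

(c) Cumulative probability using CDF:
P(X ≤ 6) = F(6) = 0.913717

(d) Range probability:
P(2 ≤ X ≤ 6) = P(X ≤ 6) - P(X ≤ 1)
                   = F(6) - F(1)
                   = 0.913717 - 0.111709
                   = 0.802008

This means approximately 80.2% of outcomes fall in the interval [2, 6].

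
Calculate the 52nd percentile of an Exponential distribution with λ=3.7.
0.1984

We have X ~ Exponential(λ=3.7).

We want to find x such that P(X ≤ x) = 0.52.

This is the 52nd percentile, which means 52% of values fall below this point.

Using the inverse CDF (quantile function):
x = F⁻¹(0.52) = 0.1984

Verification: P(X ≤ 0.1984) = 0.52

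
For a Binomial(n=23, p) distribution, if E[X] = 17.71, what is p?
p = 0.77

For a Binomial(n, p) distribution:
E[X] = n × p

Given n = 23 and E[X] = 17.71:
17.71 = 23 × p
p = 17.71 / 23 = 0.77

Verification: Binomial(23, 0.77) has E[X] = 17.71 ✓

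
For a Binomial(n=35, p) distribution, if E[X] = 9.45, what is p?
p = 0.27

For a Binomial(n, p) distribution:
E[X] = n × p

Given n = 35 and E[X] = 9.45:
9.45 = 35 × p
p = 9.45 / 35 = 0.27

Verification: Binomial(35, 0.27) has E[X] = 9.45 ✓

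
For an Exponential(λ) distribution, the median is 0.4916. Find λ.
λ = 1.4100

For X ~ Exponential(λ), the CDF is F(x) = 1 - e^(-λx).
The median m satisfies F(m) = 0.5:
1 - e^(-λm) = 0.5
e^(-λm) = 0.5
λm = ln(2)
m = ln(2) / λ

Given m = 0.4916:
λ = ln(2) / 0.4916 = 0.693147 / 0.4916 = 1.4100

Verification: ln(2) / 1.4100 = 0.4916 ✓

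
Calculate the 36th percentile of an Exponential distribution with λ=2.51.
0.1778

We have X ~ Exponential(λ=2.51).

We want to find x such that P(X ≤ x) = 0.36.

This is the 36th percentile, which means 36% of values fall below this point.

Using the inverse CDF (quantile function):
x = F⁻¹(0.36) = 0.1778

Verification: P(X ≤ 0.1778) = 0.36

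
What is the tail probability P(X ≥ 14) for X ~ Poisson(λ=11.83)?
0.300652

We have X ~ Poisson(λ=11.83).

For discrete distributions, P(X ≥ 14) = 1 - P(X ≤ 13).

P(X ≤ 13) = 0.699348
P(X ≥ 14) = 1 - 0.699348 = 0.300652

So there's approximately a 30.1% chance that X is at least 14.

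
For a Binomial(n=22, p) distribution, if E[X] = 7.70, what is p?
p = 0.35

For a Binomial(n, p) distribution:
E[X] = n × p

Given n = 22 and E[X] = 7.70:
7.70 = 22 × p
p = 7.70 / 22 = 0.35

Verification: Binomial(22, 0.35) has E[X] = 7.70 ✓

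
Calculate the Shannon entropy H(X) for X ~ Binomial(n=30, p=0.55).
2.4211 nats

We have X ~ Binomial(n=30, p=0.55).

The Shannon entropy measures the uncertainty or information content of the distribution.

For a Binomial distribution with n=30, p=0.55:
H(X) = 2.4211 nats

(In bits, this would be 3.4930 bits.)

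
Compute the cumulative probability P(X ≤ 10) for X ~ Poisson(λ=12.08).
0.338899

We have X ~ Poisson(λ=12.08).

The CDF gives us P(X ≤ k).

Using the CDF:
P(X ≤ 10) = 0.338899

This means there's approximately a 33.9% chance that X is at most 10.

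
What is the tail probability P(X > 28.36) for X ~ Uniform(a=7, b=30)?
0.071304

We have X ~ Uniform(a=7, b=30).

P(X > 28.36) = 1 - P(X ≤ 28.36)
                = 1 - F(28.36)
                = 1 - 0.928696
                = 0.071304

So there's approximately a 7.1% chance that X exceeds 28.36.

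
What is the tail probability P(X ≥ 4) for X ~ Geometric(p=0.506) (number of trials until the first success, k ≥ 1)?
0.120554

We have X ~ Geometric(p=0.506) (number of trials until the first success, k ≥ 1).

For discrete distributions, P(X ≥ 4) = 1 - P(X ≤ 3).

P(X ≤ 3) = 0.879446
P(X ≥ 4) = 1 - 0.879446 = 0.120554

So there's approximately a 12.1% chance that X is at least 4.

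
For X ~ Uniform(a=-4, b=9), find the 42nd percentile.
1.4600

We have X ~ Uniform(a=-4, b=9).

We want to find x such that P(X ≤ x) = 0.42.

This is the 42nd percentile, which means 42% of values fall below this point.

Using the inverse CDF (quantile function):
x = F⁻¹(0.42) = 1.4600

Verification: P(X ≤ 1.4600) = 0.42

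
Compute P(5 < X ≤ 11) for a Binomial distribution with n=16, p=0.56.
0.860591

We have X ~ Binomial(n=16, p=0.56).

To find P(5 < X ≤ 11), we use:
P(5 < X ≤ 11) = P(X ≤ 11) - P(X ≤ 5)
                 = F(11) - F(5)
                 = 0.901507 - 0.040916
                 = 0.860591

So there's approximately a 86.1% chance that X falls in this range.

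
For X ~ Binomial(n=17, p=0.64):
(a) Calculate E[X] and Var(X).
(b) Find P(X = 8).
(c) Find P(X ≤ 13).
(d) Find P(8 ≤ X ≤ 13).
(a) E[X] = 10.8800, Var(X) = 3.9168
(b) P(X = 8) = 0.069494
(c) P(X ≤ 13) = 0.911458
(d) P(8 ≤ X ≤ 13) = 0.865039

We have X ~ Binomial(n=17, p=0.64).

(a) Moments:
E[X] = 10.8800
Var(X) = 3.9168
σ = √Var(X) = 1.9791

(b) Point probability using PMF:
P(X = 8) = 0.069494

(c) Cumulative probability using CDF:
P(X ≤ 13) = F(13) = 0.911458

(d) Range probability:
P(8 ≤ X ≤ 13) = P(X ≤ 13) - P(X ≤ 7)
                   = F(13) - F(7)
                   = 0.911458 - 0.046418
                   = 0.865039

This means approximately 86.5% of outcomes fall in the interval [8, 13].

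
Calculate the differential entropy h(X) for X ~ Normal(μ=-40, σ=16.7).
4.2343 nats

We have X ~ Normal(μ=-40, σ=16.7).

The differential entropy measures the uncertainty or information content of the distribution.

For a Normal distribution with μ=-40, σ=16.7:
h(X) = 4.2343 nats

(In bits, this would be 6.1089 bits.)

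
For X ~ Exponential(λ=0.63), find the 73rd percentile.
2.0783

We have X ~ Exponential(λ=0.63).

We want to find x such that P(X ≤ x) = 0.73.

This is the 73rd percentile, which means 73% of values fall below this point.

Using the inverse CDF (quantile function):
x = F⁻¹(0.73) = 2.0783

Verification: P(X ≤ 2.0783) = 0.73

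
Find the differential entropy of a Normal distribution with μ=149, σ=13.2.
3.9992 nats

We have X ~ Normal(μ=149, σ=13.2).

The differential entropy measures the uncertainty or information content of the distribution.

For a Normal distribution with μ=149, σ=13.2:
h(X) = 3.9992 nats

(In bits, this would be 5.7696 bits.)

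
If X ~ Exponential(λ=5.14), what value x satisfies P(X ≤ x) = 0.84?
0.3565

We have X ~ Exponential(λ=5.14).

We want to find x such that P(X ≤ x) = 0.84.

This is the 84th percentile, which means 84% of values fall below this point.

Using the inverse CDF (quantile function):
x = F⁻¹(0.84) = 0.3565

Verification: P(X ≤ 0.3565) = 0.84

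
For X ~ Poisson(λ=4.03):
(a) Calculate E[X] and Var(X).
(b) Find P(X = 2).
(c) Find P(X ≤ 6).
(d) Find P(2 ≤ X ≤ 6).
(a) E[X] = 4.0300, Var(X) = 4.0300
(b) P(X = 2) = 0.144336
(c) P(X ≤ 6) = 0.886177
(d) P(2 ≤ X ≤ 6) = 0.796772

We have X ~ Poisson(λ=4.03).

(a) Moments:
E[X] = 4.0300
Var(X) = 4.0300
σ = √Var(X) = 2.0075

(b) Point probability using PMF:
P(X = 2) = 0.144336

(c) Cumulative probability using CDF:
P(X ≤ 6) = F(6) = 0.886177

(d) Range probability:
P(2 ≤ X ≤ 6) = P(X ≤ 6) - P(X ≤ 1)
                   = F(6) - F(1)
                   = 0.886177 - 0.089405
                   = 0.796772

This means approximately 79.7% of outcomes fall in the interval [2, 6].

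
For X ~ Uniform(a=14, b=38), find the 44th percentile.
24.5600

We have X ~ Uniform(a=14, b=38).

We want to find x such that P(X ≤ x) = 0.44.

This is the 44th percentile, which means 44% of values fall below this point.

Using the inverse CDF (quantile function):
x = F⁻¹(0.44) = 24.5600

Verification: P(X ≤ 24.5600) = 0.44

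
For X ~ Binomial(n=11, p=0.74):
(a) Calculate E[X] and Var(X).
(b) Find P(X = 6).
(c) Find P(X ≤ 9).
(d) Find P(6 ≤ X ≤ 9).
(a) E[X] = 8.1400, Var(X) = 2.1164
(b) P(X = 6) = 0.090136
(c) P(X ≤ 9) = 0.822736
(d) P(6 ≤ X ≤ 9) = 0.781547

We have X ~ Binomial(n=11, p=0.74).

(a) Moments:
E[X] = 8.1400
Var(X) = 2.1164
σ = √Var(X) = 1.4548

(b) Point probability using PMF:
P(X = 6) = 0.090136

(c) Cumulative probability using CDF:
P(X ≤ 9) = F(9) = 0.822736

(d) Range probability:
P(6 ≤ X ≤ 9) = P(X ≤ 9) - P(X ≤ 5)
                   = F(9) - F(5)
                   = 0.822736 - 0.041189
                   = 0.781547

This means approximately 78.2% of outcomes fall in the interval [6, 9].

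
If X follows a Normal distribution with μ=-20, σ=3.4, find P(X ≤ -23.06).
0.184060

We have X ~ Normal(μ=-20, σ=3.4).

The CDF gives us P(X ≤ k).

Using the CDF:
P(X ≤ -23.06) = 0.184060

This means there's approximately a 18.4% chance that X is at most -23.06.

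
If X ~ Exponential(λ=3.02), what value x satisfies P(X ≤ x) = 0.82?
0.5678

We have X ~ Exponential(λ=3.02).

We want to find x such that P(X ≤ x) = 0.82.

This is the 82nd percentile, which means 82% of values fall below this point.

Using the inverse CDF (quantile function):
x = F⁻¹(0.82) = 0.5678

Verification: P(X ≤ 0.5678) = 0.82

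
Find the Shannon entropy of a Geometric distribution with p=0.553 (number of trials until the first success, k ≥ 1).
1.2433 nats

We have X ~ Geometric(p=0.553) (number of trials until the first success, k ≥ 1).

The Shannon entropy measures the uncertainty or information content of the distribution.

For a Geometric distribution with p=0.553 (number of trials until the first success, k ≥ 1):
H(X) = 1.2433 nats

(In bits, this would be 1.7936 bits.)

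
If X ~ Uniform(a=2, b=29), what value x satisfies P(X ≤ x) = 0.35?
11.4500

We have X ~ Uniform(a=2, b=29).

We want to find x such that P(X ≤ x) = 0.35.

This is the 35th percentile, which means 35% of values fall below this point.

Using the inverse CDF (quantile function):
x = F⁻¹(0.35) = 11.4500

Verification: P(X ≤ 11.4500) = 0.35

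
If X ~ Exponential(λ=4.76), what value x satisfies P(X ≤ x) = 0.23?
0.0549

We have X ~ Exponential(λ=4.76).

We want to find x such that P(X ≤ x) = 0.23.

This is the 23rd percentile, which means 23% of values fall below this point.

Using the inverse CDF (quantile function):
x = F⁻¹(0.23) = 0.0549

Verification: P(X ≤ 0.0549) = 0.23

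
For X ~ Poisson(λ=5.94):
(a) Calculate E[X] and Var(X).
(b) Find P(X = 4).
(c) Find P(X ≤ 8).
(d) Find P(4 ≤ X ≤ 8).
(a) E[X] = 5.9400, Var(X) = 5.9400
(b) P(X = 4) = 0.136529
(c) P(X ≤ 8) = 0.853371
(d) P(4 ≤ X ≤ 8) = 0.696732

We have X ~ Poisson(λ=5.94).

(a) Moments:
E[X] = 5.9400
Var(X) = 5.9400
σ = √Var(X) = 2.4372

(b) Point probability using PMF:
P(X = 4) = 0.136529

(c) Cumulative probability using CDF:
P(X ≤ 8) = F(8) = 0.853371

(d) Range probability:
P(4 ≤ X ≤ 8) = P(X ≤ 8) - P(X ≤ 3)
                   = F(8) - F(3)
                   = 0.853371 - 0.156639
                   = 0.696732

This means approximately 69.7% of outcomes fall in the interval [4, 8].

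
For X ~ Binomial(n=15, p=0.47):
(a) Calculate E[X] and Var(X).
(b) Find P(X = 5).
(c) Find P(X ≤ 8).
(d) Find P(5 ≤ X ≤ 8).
(a) E[X] = 7.0500, Var(X) = 3.7365
(b) P(X = 5) = 0.120449
(c) P(X ≤ 8) = 0.773472
(d) P(5 ≤ X ≤ 8) = 0.681441

We have X ~ Binomial(n=15, p=0.47).

(a) Moments:
E[X] = 7.0500
Var(X) = 3.7365
σ = √Var(X) = 1.9330

(b) Point probability using PMF:
P(X = 5) = 0.120449

(c) Cumulative probability using CDF:
P(X ≤ 8) = F(8) = 0.773472

(d) Range probability:
P(5 ≤ X ≤ 8) = P(X ≤ 8) - P(X ≤ 4)
                   = F(8) - F(4)
                   = 0.773472 - 0.092031
                   = 0.681441

This means approximately 68.1% of outcomes fall in the interval [5, 8].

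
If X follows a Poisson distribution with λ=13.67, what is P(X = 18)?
0.050198

We have X ~ Poisson(λ=13.67).

For a Poisson distribution, the PMF gives us the probability of each outcome.

Using the PMF formula:
P(X = 18) = 0.050198

Rounded to 4 decimal places: 0.0502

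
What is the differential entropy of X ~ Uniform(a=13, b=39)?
3.2581 nats

We have X ~ Uniform(a=13, b=39).

The differential entropy measures the uncertainty or information content of the distribution.

For a Uniform distribution with a=13, b=39:
h(X) = 3.2581 nats

(In bits, this would be 4.7004 bits.)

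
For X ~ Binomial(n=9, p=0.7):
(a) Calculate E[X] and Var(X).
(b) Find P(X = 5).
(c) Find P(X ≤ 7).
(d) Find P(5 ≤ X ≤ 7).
(a) E[X] = 6.3000, Var(X) = 1.8900
(b) P(X = 5) = 0.171532
(c) P(X ≤ 7) = 0.803997
(d) P(5 ≤ X ≤ 7) = 0.705188

We have X ~ Binomial(n=9, p=0.7).

(a) Moments:
E[X] = 6.3000
Var(X) = 1.8900
σ = √Var(X) = 1.3748

(b) Point probability using PMF:
P(X = 5) = 0.171532

(c) Cumulative probability using CDF:
P(X ≤ 7) = F(7) = 0.803997

(d) Range probability:
P(5 ≤ X ≤ 7) = P(X ≤ 7) - P(X ≤ 4)
                   = F(7) - F(4)
                   = 0.803997 - 0.098809
                   = 0.705188

This means approximately 70.5% of outcomes fall in the interval [5, 7].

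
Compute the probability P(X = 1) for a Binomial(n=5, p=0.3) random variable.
0.360150

We have X ~ Binomial(n=5, p=0.3).

For a Binomial distribution, the PMF gives us the probability of each outcome.

Using the PMF formula:
P(X = 1) = 0.360150

Rounded to 4 decimal places: 0.3601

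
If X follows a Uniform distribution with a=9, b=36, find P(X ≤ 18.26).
0.342963

We have X ~ Uniform(a=9, b=36).

The CDF gives us P(X ≤ k).

Using the CDF:
P(X ≤ 18.26) = 0.342963

This means there's approximately a 34.3% chance that X is at most 18.26.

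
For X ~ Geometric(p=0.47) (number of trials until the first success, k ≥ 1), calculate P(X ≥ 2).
0.530000

We have X ~ Geometric(p=0.47) (number of trials until the first success, k ≥ 1).

For discrete distributions, P(X ≥ 2) = 1 - P(X ≤ 1).

P(X ≤ 1) = 0.470000
P(X ≥ 2) = 1 - 0.470000 = 0.530000

So there's approximately a 53.0% chance that X is at least 2.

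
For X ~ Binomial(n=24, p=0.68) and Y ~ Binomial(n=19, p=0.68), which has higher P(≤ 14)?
Y has higher probability (P(Y ≤ 14) = 0.7773 > P(X ≤ 14) = 0.2102)

Compute P(≤ 14) for each distribution:

X ~ Binomial(n=24, p=0.68):
P(X ≤ 14) = 0.2102

Y ~ Binomial(n=19, p=0.68):
P(Y ≤ 14) = 0.7773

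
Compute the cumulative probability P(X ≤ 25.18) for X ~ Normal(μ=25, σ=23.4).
0.503069

We have X ~ Normal(μ=25, σ=23.4).

The CDF gives us P(X ≤ k).

Using the CDF:
P(X ≤ 25.18) = 0.503069

This means there's approximately a 50.3% chance that X is at most 25.18.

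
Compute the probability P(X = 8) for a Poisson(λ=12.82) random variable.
0.048970

We have X ~ Poisson(λ=12.82).

For a Poisson distribution, the PMF gives us the probability of each outcome.

Using the PMF formula:
P(X = 8) = 0.048970

Rounded to 4 decimal places: 0.0490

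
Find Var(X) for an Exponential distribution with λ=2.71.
0.1362

We have X ~ Exponential(λ=2.71).

For an Exponential distribution with λ=2.71:
Var(X) = 0.1362

The variance measures the spread of the distribution around the mean.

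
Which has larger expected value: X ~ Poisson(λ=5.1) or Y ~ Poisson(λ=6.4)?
Y has larger mean (6.4000 > 5.1000)

Compute the expected value for each distribution:

X ~ Poisson(λ=5.1):
E[X] = 5.1000

Y ~ Poisson(λ=6.4):
E[Y] = 6.4000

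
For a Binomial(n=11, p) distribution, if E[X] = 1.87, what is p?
p = 0.17

For a Binomial(n, p) distribution:
E[X] = n × p

Given n = 11 and E[X] = 1.87:
1.87 = 11 × p
p = 1.87 / 11 = 0.17

Verification: Binomial(11, 0.17) has E[X] = 1.87 ✓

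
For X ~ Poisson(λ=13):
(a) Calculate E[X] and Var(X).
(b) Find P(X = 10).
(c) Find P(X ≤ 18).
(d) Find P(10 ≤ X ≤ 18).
(a) E[X] = 13.0000, Var(X) = 13.0000
(b) P(X = 10) = 0.085870
(c) P(X ≤ 18) = 0.930167
(d) P(10 ≤ X ≤ 18) = 0.764355

We have X ~ Poisson(λ=13).

(a) Moments:
E[X] = 13.0000
Var(X) = 13.0000
σ = √Var(X) = 3.6056

(b) Point probability using PMF:
P(X = 10) = 0.085870

(c) Cumulative probability using CDF:
P(X ≤ 18) = F(18) = 0.930167

(d) Range probability:
P(10 ≤ X ≤ 18) = P(X ≤ 18) - P(X ≤ 9)
                   = F(18) - F(9)
                   = 0.930167 - 0.165812
                   = 0.764355

This means approximately 76.4% of outcomes fall in the interval [10, 18].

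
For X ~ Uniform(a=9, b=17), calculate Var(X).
5.3333

We have X ~ Uniform(a=9, b=17).

For a Uniform distribution with a=9, b=17:
Var(X) = 5.3333

The variance measures the spread of the distribution around the mean.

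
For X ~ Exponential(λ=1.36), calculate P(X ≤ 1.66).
0.895399

We have X ~ Exponential(λ=1.36).

The CDF gives us P(X ≤ k).

Using the CDF:
P(X ≤ 1.66) = 0.895399

This means there's approximately a 89.5% chance that X is at most 1.66.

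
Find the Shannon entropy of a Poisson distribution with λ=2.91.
1.9148 nats

We have X ~ Poisson(λ=2.91).

The Shannon entropy measures the uncertainty or information content of the distribution.

For a Poisson distribution with λ=2.91:
H(X) = 1.9148 nats

(In bits, this would be 2.7624 bits.)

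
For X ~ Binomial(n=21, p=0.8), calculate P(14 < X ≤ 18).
0.712785

We have X ~ Binomial(n=21, p=0.8).

To find P(14 < X ≤ 18), we use:
P(14 < X ≤ 18) = P(X ≤ 18) - P(X ≤ 14)
                 = F(18) - F(14)
                 = 0.821297 - 0.108512
                 = 0.712785

So there's approximately a 71.3% chance that X falls in this range.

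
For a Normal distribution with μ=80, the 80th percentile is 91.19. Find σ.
σ = 13.2958

For X ~ Normal(μ, σ), the p-th percentile satisfies x = μ + z_p × σ,
where z_p = Φ⁻¹(p) is the standard normal quantile.

Step 1: z_{0.8} = Φ⁻¹(0.8) = 0.8416

Step 2: Solve for σ:
91.19 = 80 + 0.8416 × σ
σ = (91.19 - 80) / 0.8416
σ = 11.19 / 0.8416
σ = 13.2958

Verification: μ + z × σ = 80 + 0.8416 × 13.2958 = 91.19 ✓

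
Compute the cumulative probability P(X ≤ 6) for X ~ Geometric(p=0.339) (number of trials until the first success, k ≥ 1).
0.916592

We have X ~ Geometric(p=0.339) (number of trials until the first success, k ≥ 1).

The CDF gives us P(X ≤ k).

Using the CDF:
P(X ≤ 6) = 0.916592

This means there's approximately a 91.7% chance that X is at most 6.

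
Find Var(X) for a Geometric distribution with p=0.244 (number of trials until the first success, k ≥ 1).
12.6982

We have X ~ Geometric(p=0.244) (number of trials until the first success, k ≥ 1).

For a Geometric distribution with p=0.244 (number of trials until the first success, k ≥ 1):
Var(X) = 12.6982

The variance measures the spread of the distribution around the mean.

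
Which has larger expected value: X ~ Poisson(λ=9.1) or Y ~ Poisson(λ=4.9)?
X has larger mean (9.1000 > 4.9000)

Compute the expected value for each distribution:

X ~ Poisson(λ=9.1):
E[X] = 9.1000

Y ~ Poisson(λ=4.9):
E[Y] = 4.9000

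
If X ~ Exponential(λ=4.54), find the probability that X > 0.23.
0.351973

We have X ~ Exponential(λ=4.54).

P(X > 0.23) = 1 - P(X ≤ 0.23)
                = 1 - F(0.23)
                = 1 - 0.648027
                = 0.351973

So there's approximately a 35.2% chance that X exceeds 0.23.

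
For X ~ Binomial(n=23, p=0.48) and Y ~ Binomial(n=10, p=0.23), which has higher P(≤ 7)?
Y has higher probability (P(Y ≤ 7) = 0.9998 > P(X ≤ 7) = 0.0685)

Compute P(≤ 7) for each distribution:

X ~ Binomial(n=23, p=0.48):
P(X ≤ 7) = 0.0685

Y ~ Binomial(n=10, p=0.23):
P(Y ≤ 7) = 0.9998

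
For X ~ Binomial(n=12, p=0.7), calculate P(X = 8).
0.231140

We have X ~ Binomial(n=12, p=0.7).

For a Binomial distribution, the PMF gives us the probability of each outcome.

Using the PMF formula:
P(X = 8) = 0.231140

Rounded to 4 decimal places: 0.2311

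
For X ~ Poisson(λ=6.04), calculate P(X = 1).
0.014385

We have X ~ Poisson(λ=6.04).

For a Poisson distribution, the PMF gives us the probability of each outcome.

Using the PMF formula:
P(X = 1) = 0.014385

Rounded to 4 decimal places: 0.0144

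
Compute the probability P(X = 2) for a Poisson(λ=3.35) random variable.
0.196867

We have X ~ Poisson(λ=3.35).

For a Poisson distribution, the PMF gives us the probability of each outcome.

Using the PMF formula:
P(X = 2) = 0.196867

Rounded to 4 decimal places: 0.1969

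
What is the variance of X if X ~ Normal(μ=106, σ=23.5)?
552.2500

We have X ~ Normal(μ=106, σ=23.5).

For a Normal distribution with μ=106, σ=23.5:
Var(X) = 552.2500

The variance measures the spread of the distribution around the mean.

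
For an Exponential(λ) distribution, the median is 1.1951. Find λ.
λ = 0.5800

For X ~ Exponential(λ), the CDF is F(x) = 1 - e^(-λx).
The median m satisfies F(m) = 0.5:
1 - e^(-λm) = 0.5
e^(-λm) = 0.5
λm = ln(2)
m = ln(2) / λ

Given m = 1.1951:
λ = ln(2) / 1.1951 = 0.693147 / 1.1951 = 0.5800

Verification: ln(2) / 0.5800 = 1.1951 ✓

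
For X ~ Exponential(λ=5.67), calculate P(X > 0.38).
0.115950

We have X ~ Exponential(λ=5.67).

P(X > 0.38) = 1 - P(X ≤ 0.38)
                = 1 - F(0.38)
                = 1 - 0.884050
                = 0.115950

So there's approximately a 11.6% chance that X exceeds 0.38.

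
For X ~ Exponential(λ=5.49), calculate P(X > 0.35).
0.146387

We have X ~ Exponential(λ=5.49).

P(X > 0.35) = 1 - P(X ≤ 0.35)
                = 1 - F(0.35)
                = 1 - 0.853613
                = 0.146387

So there's approximately a 14.6% chance that X exceeds 0.35.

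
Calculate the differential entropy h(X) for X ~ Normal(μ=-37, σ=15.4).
4.1533 nats

We have X ~ Normal(μ=-37, σ=15.4).

The differential entropy measures the uncertainty or information content of the distribution.

For a Normal distribution with μ=-37, σ=15.4:
h(X) = 4.1533 nats

(In bits, this would be 5.9920 bits.)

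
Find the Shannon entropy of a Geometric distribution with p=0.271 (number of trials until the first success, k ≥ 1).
2.1559 nats

We have X ~ Geometric(p=0.271) (number of trials until the first success, k ≥ 1).

The Shannon entropy measures the uncertainty or information content of the distribution.

For a Geometric distribution with p=0.271 (number of trials until the first success, k ≥ 1):
H(X) = 2.1559 nats

(In bits, this would be 3.1103 bits.)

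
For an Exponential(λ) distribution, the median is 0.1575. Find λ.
λ = 4.4009

For X ~ Exponential(λ), the CDF is F(x) = 1 - e^(-λx).
The median m satisfies F(m) = 0.5:
1 - e^(-λm) = 0.5
e^(-λm) = 0.5
λm = ln(2)
m = ln(2) / λ

Given m = 0.1575:
λ = ln(2) / 0.1575 = 0.693147 / 0.1575 = 4.4009

Verification: ln(2) / 4.4009 = 0.1575 ✓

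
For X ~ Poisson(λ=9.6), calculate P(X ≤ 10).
0.632948

We have X ~ Poisson(λ=9.6).

The CDF gives us P(X ≤ k).

Using the CDF:
P(X ≤ 10) = 0.632948

This means there's approximately a 63.3% chance that X is at most 10.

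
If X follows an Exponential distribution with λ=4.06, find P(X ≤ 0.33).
0.738102

We have X ~ Exponential(λ=4.06).

The CDF gives us P(X ≤ k).

Using the CDF:
P(X ≤ 0.33) = 0.738102

This means there's approximately a 73.8% chance that X is at most 0.33.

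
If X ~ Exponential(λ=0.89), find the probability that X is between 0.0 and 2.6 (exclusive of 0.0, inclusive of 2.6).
0.901135

We have X ~ Exponential(λ=0.89).

To find P(0.0 < X ≤ 2.6), we use:
P(0.0 < X ≤ 2.6) = P(X ≤ 2.6) - P(X ≤ 0.0)
                 = F(2.6) - F(0.0)
                 = 0.901135 - 0.000000
                 = 0.901135

So there's approximately a 90.1% chance that X falls in this range.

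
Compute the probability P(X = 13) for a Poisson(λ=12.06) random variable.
0.106082

We have X ~ Poisson(λ=12.06).

For a Poisson distribution, the PMF gives us the probability of each outcome.

Using the PMF formula:
P(X = 13) = 0.106082

Rounded to 4 decimal places: 0.1061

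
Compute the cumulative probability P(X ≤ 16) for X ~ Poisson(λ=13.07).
0.830421

We have X ~ Poisson(λ=13.07).

The CDF gives us P(X ≤ k).

Using the CDF:
P(X ≤ 16) = 0.830421

This means there's approximately a 83.0% chance that X is at most 16.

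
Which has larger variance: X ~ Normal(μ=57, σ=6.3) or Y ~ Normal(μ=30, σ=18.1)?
Y has larger variance (327.6100 > 39.6900)

Compute the variance for each distribution:

X ~ Normal(μ=57, σ=6.3):
Var(X) = 39.6900

Y ~ Normal(μ=30, σ=18.1):
Var(Y) = 327.6100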